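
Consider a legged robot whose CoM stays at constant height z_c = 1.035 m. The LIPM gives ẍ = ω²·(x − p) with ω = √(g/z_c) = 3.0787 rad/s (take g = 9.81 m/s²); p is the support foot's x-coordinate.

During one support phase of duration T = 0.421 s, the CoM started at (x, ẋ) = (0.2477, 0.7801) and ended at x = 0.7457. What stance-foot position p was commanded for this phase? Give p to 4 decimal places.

p = 0.1755

ωT = 3.0787·0.421 = 1.296133; cosh(ωT) = 1.964361, sinh(ωT) = 1.690773
x(T) = p + (x₀−p)·cosh(ωT) + (ẋ₀/ω)·sinh(ωT) ⇒ p·(1 − cosh) = x(T) − x₀·cosh − (ẋ₀/ω)·sinh
numerator   = 0.7457 − (0.2477)·1.964361 − (0.7801/3.0787)·1.690773 = -0.169291
denominator = 1 − 1.964361 = -0.964361
p = -0.169291 / -0.964361 = 0.1755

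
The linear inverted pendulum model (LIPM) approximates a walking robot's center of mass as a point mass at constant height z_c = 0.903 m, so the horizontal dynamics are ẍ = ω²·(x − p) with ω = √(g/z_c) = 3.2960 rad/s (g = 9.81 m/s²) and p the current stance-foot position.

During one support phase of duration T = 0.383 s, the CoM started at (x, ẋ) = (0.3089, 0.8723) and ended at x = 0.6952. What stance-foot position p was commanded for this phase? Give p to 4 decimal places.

ωT = 3.2960·0.383 = 1.262368; cosh(ωT) = 1.908381, sinh(ωT) = 1.625398
x(T) = p + (x₀−p)·cosh(ωT) + (ẋ₀/ω)·sinh(ωT) ⇒ p·(1 − cosh) = x(T) − x₀·cosh − (ẋ₀/ω)·sinh
numerator   = 0.6952 − (0.3089)·1.908381 − (0.8723/3.2960)·1.625398 = -0.324467
denominator = 1 − 1.908381 = -0.908381
p = -0.324467 / -0.908381 = 0.3572

p = 0.3572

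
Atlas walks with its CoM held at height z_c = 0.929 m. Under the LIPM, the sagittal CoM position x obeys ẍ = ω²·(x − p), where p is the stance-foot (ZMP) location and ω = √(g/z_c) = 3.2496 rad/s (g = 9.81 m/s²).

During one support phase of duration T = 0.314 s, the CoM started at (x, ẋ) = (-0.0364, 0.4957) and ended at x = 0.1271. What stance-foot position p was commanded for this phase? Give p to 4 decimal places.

p = -0.0001

ωT = 3.2496·0.314 = 1.020374; cosh(ωT) = 1.567347, sinh(ωT) = 1.206887
x(T) = p + (x₀−p)·cosh(ωT) + (ẋ₀/ω)·sinh(ωT) ⇒ p·(1 − cosh) = x(T) − x₀·cosh − (ẋ₀/ω)·sinh
numerator   = 0.1271 − (-0.0364)·1.567347 − (0.4957/3.2496)·1.206887 = 0.000051
denominator = 1 − 1.567347 = -0.567347
p = 0.000051 / -0.567347 = -0.0001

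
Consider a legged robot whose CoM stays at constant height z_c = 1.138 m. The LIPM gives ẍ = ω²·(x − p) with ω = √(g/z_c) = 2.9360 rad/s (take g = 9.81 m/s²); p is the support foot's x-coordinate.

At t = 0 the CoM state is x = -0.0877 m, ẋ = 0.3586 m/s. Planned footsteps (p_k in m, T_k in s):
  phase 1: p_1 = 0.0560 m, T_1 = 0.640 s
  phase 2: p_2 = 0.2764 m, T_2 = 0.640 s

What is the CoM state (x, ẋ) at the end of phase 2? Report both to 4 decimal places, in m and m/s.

phase 1: p=0.0560, T=0.640, ωT=1.879040, cosh=3.349977, sinh=3.197240; start (x,ẋ)=(-0.087700, 0.358600) → end (x,ẋ)=(-0.034884, -0.147624)
phase 2: p=0.2764, T=0.640, ωT=1.879040, cosh=3.349977, sinh=3.197240; start (x,ẋ)=(-0.034884, -0.147624) → end (x,ẋ)=(-0.927154, -3.416591)

x = -0.9272, ẋ = -3.4166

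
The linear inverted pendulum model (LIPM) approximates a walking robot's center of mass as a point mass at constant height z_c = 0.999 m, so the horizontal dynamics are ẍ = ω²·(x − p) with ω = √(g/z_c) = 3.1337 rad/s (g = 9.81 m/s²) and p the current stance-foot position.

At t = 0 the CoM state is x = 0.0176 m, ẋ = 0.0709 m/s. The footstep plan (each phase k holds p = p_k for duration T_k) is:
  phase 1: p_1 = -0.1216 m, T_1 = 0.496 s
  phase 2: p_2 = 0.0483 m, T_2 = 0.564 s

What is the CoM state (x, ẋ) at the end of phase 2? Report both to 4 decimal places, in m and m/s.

phase 1: p=-0.1216, T=0.496, ωT=1.554315, cosh=2.471590, sinh=2.260255; start (x,ẋ)=(0.017600, 0.070900) → end (x,ẋ)=(0.273584, 1.161184)
phase 2: p=0.0483, T=0.564, ωT=1.767407, cosh=3.013212, sinh=2.842437; start (x,ẋ)=(0.273584, 1.161184) → end (x,ẋ)=(1.780384, 5.505572)

x = 1.7804, ẋ = 5.5056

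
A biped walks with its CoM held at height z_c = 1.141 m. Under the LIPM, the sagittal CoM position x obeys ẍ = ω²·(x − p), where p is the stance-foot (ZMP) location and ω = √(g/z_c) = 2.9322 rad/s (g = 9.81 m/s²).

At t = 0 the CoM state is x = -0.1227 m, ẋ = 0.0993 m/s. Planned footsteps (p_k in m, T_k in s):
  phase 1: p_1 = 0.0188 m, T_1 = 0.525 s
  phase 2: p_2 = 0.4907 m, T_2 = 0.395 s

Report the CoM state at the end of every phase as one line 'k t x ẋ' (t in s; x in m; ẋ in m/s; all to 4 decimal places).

1 0.5250 -0.2509 -0.6805
2 0.9200 -1.1395 -4.3109

phase 1: p=0.0188, T=0.525, ωT=1.539405, cosh=2.438162, sinh=2.223653; start (x,ẋ)=(-0.122700, 0.099300) → end (x,ẋ)=(-0.250895, -0.680498)
phase 2: p=0.4907, T=0.395, ωT=1.158219, cosh=1.749151, sinh=1.435106; start (x,ẋ)=(-0.250895, -0.680498) → end (x,ẋ)=(-1.139518, -4.310940)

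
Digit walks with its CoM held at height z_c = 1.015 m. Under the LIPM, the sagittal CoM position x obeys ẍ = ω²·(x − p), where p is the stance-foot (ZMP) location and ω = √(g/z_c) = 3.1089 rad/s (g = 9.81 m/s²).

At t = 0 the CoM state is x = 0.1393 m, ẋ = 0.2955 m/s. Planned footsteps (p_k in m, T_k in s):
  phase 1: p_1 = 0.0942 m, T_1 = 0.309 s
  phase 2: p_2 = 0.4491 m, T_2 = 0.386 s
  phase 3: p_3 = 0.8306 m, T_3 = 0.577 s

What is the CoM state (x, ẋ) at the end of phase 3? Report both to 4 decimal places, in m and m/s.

phase 1: p=0.0942, T=0.309, ωT=0.960650, cosh=1.498019, sinh=1.115375; start (x,ẋ)=(0.139300, 0.295500) → end (x,ẋ)=(0.267777, 0.599053)
phase 2: p=0.4491, T=0.386, ωT=1.200035, cosh=1.810709, sinh=1.509525; start (x,ẋ)=(0.267777, 0.599053) → end (x,ẋ)=(0.411646, 0.233768)
phase 3: p=0.8306, T=0.577, ωT=1.793835, cosh=3.089394, sinh=2.923073; start (x,ẋ)=(0.411646, 0.233768) → end (x,ẋ)=(-0.243918, -3.085058)

x = -0.2439, ẋ = -3.0851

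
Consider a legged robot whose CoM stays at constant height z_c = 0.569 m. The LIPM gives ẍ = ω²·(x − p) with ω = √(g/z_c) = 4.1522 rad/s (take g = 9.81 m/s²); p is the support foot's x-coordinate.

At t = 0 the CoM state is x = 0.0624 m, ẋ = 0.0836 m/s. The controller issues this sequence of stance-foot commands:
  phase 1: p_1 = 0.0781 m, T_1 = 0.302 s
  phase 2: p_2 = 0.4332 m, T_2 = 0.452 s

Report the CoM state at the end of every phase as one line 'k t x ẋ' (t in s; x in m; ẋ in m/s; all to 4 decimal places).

phase 1: p=0.0781, T=0.302, ωT=1.253964, cosh=1.894789, sinh=1.609418; start (x,ẋ)=(0.062400, 0.083600) → end (x,ẋ)=(0.080756, 0.053487)
phase 2: p=0.4332, T=0.452, ωT=1.876794, cosh=3.342805, sinh=3.189725; start (x,ẋ)=(0.080756, 0.053487) → end (x,ẋ)=(-0.703864, -4.489108)

1 0.3020 0.0808 0.0535
2 0.7540 -0.7039 -4.4891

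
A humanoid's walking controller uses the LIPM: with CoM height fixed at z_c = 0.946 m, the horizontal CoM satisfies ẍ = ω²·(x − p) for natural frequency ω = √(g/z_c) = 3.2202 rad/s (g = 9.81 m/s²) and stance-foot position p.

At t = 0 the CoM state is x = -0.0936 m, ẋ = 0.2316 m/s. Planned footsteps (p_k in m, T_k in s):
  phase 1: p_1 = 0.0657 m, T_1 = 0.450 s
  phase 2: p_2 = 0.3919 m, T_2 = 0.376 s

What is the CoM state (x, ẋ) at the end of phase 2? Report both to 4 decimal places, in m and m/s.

phase 1: p=0.0657, T=0.450, ωT=1.449090, cosh=2.247010, sinh=2.012227; start (x,ẋ)=(-0.093600, 0.231600) → end (x,ẋ)=(-0.147527, -0.511820)
phase 2: p=0.3919, T=0.376, ωT=1.210795, cosh=1.827056, sinh=1.529096; start (x,ẋ)=(-0.147527, -0.511820) → end (x,ẋ)=(-0.836699, -3.591262)

x = -0.8367, ẋ = -3.5913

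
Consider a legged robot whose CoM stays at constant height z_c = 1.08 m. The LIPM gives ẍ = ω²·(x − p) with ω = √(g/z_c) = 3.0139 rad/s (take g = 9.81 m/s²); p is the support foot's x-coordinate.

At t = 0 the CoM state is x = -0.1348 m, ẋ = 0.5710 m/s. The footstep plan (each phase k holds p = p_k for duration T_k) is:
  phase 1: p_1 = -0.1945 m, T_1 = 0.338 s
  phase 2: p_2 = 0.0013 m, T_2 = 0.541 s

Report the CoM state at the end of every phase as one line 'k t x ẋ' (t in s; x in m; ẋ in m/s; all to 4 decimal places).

1 0.3380 0.1271 1.1105
2 0.8790 1.2395 3.8751

phase 1: p=-0.1945, T=0.338, ωT=1.018698, cosh=1.565326, sinh=1.204261; start (x,ẋ)=(-0.134800, 0.571000) → end (x,ẋ)=(0.127104, 1.110484)
phase 2: p=0.0013, T=0.541, ωT=1.630520, cosh=2.651178, sinh=2.455351; start (x,ẋ)=(0.127104, 1.110484) → end (x,ẋ)=(1.239512, 3.875061)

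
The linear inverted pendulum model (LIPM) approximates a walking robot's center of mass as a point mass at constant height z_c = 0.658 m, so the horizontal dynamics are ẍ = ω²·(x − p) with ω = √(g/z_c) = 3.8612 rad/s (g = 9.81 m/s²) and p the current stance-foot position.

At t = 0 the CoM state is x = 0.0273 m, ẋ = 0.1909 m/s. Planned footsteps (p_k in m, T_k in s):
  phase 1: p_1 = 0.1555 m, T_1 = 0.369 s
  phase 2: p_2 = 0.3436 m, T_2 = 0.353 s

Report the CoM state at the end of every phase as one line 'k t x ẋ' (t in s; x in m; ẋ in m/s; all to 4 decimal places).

phase 1: p=0.1555, T=0.369, ωT=1.424783, cosh=2.198758, sinh=1.958197; start (x,ẋ)=(0.027300, 0.190900) → end (x,ẋ)=(-0.029566, -0.549576)
phase 2: p=0.3436, T=0.353, ωT=1.363004, cosh=2.081902, sinh=1.826011; start (x,ẋ)=(-0.029566, -0.549576) → end (x,ẋ)=(-0.693197, -3.775208)

1 0.3690 -0.0296 -0.5496
2 0.7220 -0.6932 -3.7752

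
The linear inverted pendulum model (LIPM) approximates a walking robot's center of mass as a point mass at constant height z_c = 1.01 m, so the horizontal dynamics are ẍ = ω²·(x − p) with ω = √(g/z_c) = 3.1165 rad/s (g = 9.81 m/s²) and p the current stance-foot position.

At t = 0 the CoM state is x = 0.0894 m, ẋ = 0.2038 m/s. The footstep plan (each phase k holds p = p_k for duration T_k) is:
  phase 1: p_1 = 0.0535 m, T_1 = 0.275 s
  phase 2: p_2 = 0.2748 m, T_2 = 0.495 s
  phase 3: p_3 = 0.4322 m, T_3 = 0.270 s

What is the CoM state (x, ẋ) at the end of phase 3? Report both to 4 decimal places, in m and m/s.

phase 1: p=0.0535, T=0.275, ωT=0.857038, cosh=1.390294, sinh=0.965876; start (x,ẋ)=(0.089400, 0.203800) → end (x,ẋ)=(0.166574, 0.391406)
phase 2: p=0.2748, T=0.495, ωT=1.542667, cosh=2.445430, sinh=2.231620; start (x,ẋ)=(0.166574, 0.391406) → end (x,ẋ)=(0.290414, 0.204462)
phase 3: p=0.4322, T=0.270, ωT=0.841455, cosh=1.375411, sinh=0.944328; start (x,ẋ)=(0.290414, 0.204462) → end (x,ẋ)=(0.299139, -0.136058)

x = 0.2991, ẋ = -0.1361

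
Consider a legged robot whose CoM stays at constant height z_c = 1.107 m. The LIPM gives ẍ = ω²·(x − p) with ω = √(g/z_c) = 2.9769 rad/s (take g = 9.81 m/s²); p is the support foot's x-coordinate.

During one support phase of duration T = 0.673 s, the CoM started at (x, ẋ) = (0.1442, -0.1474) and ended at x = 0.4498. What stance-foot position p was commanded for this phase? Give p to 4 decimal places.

ωT = 2.9769·0.673 = 2.003454; cosh(ωT) = 3.774744, sinh(ωT) = 3.639876
x(T) = p + (x₀−p)·cosh(ωT) + (ẋ₀/ω)·sinh(ωT) ⇒ p·(1 − cosh) = x(T) − x₀·cosh − (ẋ₀/ω)·sinh
numerator   = 0.4498 − (0.1442)·3.774744 − (-0.1474/2.9769)·3.639876 = 0.085709
denominator = 1 − 3.774744 = -2.774744
p = 0.085709 / -2.774744 = -0.0309

p = -0.0309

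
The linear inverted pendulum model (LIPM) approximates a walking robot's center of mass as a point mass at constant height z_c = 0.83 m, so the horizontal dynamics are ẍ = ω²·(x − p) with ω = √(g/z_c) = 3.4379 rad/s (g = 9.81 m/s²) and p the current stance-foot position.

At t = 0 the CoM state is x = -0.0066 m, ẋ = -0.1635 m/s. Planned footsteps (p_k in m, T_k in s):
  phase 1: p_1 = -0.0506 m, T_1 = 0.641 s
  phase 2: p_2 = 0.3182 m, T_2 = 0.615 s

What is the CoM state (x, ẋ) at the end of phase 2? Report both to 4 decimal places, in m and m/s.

x = -1.3645, ẋ = -5.6361

phase 1: p=-0.0506, T=0.641, ωT=2.203694, cosh=4.584404, sinh=4.474009; start (x,ẋ)=(-0.006600, -0.163500) → end (x,ẋ)=(-0.061662, -0.072777)
phase 2: p=0.3182, T=0.615, ωT=2.114308, cosh=4.202286, sinh=4.081569; start (x,ẋ)=(-0.061662, -0.072777) → end (x,ẋ)=(-1.364491, -5.636060)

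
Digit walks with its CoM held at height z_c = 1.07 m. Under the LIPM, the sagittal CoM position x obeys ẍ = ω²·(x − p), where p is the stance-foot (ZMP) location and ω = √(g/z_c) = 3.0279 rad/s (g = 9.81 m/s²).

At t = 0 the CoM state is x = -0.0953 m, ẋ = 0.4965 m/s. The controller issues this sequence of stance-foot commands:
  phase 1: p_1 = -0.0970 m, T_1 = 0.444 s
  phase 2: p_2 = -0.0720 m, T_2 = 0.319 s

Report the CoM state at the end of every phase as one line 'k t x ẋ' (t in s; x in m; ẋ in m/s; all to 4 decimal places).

phase 1: p=-0.0970, T=0.444, ωT=1.344388, cosh=2.048268, sinh=1.787569; start (x,ẋ)=(-0.095300, 0.496500) → end (x,ẋ)=(0.199599, 1.026166)
phase 2: p=-0.0720, T=0.319, ωT=0.965900, cosh=1.503896, sinh=1.123255; start (x,ẋ)=(0.199599, 1.026166) → end (x,ẋ)=(0.717132, 2.466983)

1 0.4440 0.1996 1.0262
2 0.7630 0.7171 2.4670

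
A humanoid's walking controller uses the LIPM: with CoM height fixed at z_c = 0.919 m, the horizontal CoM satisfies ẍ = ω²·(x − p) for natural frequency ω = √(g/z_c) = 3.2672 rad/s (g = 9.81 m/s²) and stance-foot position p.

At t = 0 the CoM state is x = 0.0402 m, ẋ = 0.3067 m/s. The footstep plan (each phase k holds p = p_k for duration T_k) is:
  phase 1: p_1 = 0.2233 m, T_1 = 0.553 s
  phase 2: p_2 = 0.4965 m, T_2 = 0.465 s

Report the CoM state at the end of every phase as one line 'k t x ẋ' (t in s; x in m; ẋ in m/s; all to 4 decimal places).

phase 1: p=0.2233, T=0.553, ωT=1.806762, cosh=3.127438, sinh=2.963253; start (x,ẋ)=(0.040200, 0.306700) → end (x,ẋ)=(-0.071166, -0.813505)
phase 2: p=0.4965, T=0.465, ωT=1.519248, cosh=2.393832, sinh=2.174956; start (x,ẋ)=(-0.071166, -0.813505) → end (x,ẋ)=(-1.403943, -5.981239)

1 0.5530 -0.0712 -0.8135
2 1.0180 -1.4039 -5.9812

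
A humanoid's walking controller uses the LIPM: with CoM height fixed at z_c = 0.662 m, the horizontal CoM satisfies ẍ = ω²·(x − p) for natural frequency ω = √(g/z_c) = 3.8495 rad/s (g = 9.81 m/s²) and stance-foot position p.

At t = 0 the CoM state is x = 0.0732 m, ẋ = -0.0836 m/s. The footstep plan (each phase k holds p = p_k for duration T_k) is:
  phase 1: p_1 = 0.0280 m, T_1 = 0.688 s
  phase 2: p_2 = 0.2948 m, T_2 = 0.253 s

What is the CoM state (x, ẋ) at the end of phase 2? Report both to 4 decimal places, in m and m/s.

x = 0.3315, ẋ = 0.5221

phase 1: p=0.0280, T=0.688, ωT=2.648456, cosh=7.101481, sinh=7.030721; start (x,ẋ)=(0.073200, -0.083600) → end (x,ẋ)=(0.196300, 0.629643)
phase 2: p=0.2948, T=0.253, ωT=0.973923, cosh=1.512957, sinh=1.135358; start (x,ẋ)=(0.196300, 0.629643) → end (x,ẋ)=(0.331479, 0.522123)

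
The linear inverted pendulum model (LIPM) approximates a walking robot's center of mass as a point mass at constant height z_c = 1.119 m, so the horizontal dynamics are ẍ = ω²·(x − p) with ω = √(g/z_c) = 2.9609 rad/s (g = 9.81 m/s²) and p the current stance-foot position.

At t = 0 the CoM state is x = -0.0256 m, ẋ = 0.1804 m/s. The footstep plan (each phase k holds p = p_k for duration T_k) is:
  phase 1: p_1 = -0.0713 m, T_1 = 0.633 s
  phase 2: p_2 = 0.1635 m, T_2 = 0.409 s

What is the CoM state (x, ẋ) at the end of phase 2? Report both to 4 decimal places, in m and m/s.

phase 1: p=-0.0713, T=0.633, ωT=1.874250, cosh=3.334699, sinh=3.181229; start (x,ẋ)=(-0.025600, 0.180400) → end (x,ẋ)=(0.274920, 1.032042)
phase 2: p=0.1635, T=0.409, ωT=1.211008, cosh=1.827382, sinh=1.529485; start (x,ẋ)=(0.274920, 1.032042) → end (x,ẋ)=(0.900219, 2.390516)

x = 0.9002, ẋ = 2.3905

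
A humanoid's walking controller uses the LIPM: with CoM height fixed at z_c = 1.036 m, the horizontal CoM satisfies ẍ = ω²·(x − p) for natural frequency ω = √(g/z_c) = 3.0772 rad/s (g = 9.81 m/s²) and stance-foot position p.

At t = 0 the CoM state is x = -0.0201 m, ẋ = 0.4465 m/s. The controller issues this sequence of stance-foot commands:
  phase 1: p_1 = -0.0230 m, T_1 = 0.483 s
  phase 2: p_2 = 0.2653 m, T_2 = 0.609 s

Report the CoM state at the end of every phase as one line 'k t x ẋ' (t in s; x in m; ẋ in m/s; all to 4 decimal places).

1 0.4830 0.2880 1.0561
2 1.0920 1.4327 3.7437

phase 1: p=-0.0230, T=0.483, ωT=1.486288, cosh=2.323432, sinh=2.097221; start (x,ẋ)=(-0.020100, 0.446500) → end (x,ẋ)=(0.288044, 1.056128)
phase 2: p=0.2653, T=0.609, ωT=1.874015, cosh=3.333952, sinh=3.180446; start (x,ẋ)=(0.288044, 1.056128) → end (x,ẋ)=(1.432689, 3.743668)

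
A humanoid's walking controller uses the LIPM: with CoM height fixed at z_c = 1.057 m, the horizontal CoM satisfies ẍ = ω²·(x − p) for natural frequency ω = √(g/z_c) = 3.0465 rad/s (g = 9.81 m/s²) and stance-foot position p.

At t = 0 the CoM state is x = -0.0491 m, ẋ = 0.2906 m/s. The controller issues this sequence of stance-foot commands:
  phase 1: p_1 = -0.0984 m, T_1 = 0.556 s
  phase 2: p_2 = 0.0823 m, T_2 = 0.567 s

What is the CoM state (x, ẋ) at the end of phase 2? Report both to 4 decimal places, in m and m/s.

phase 1: p=-0.0984, T=0.556, ωT=1.693854, cosh=2.812109, sinh=2.628299; start (x,ẋ)=(-0.049100, 0.290600) → end (x,ẋ)=(0.290946, 1.211949)
phase 2: p=0.0823, T=0.567, ωT=1.727365, cosh=2.901783, sinh=2.724031; start (x,ẋ)=(0.290946, 1.211949) → end (x,ẋ)=(1.771410, 5.248313)

x = 1.7714, ẋ = 5.2483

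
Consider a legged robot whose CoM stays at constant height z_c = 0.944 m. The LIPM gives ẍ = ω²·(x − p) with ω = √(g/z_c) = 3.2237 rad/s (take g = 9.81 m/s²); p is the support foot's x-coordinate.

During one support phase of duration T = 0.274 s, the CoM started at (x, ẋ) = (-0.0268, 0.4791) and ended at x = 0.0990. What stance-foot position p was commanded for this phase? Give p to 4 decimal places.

p = 0.0290

ωT = 3.2237·0.274 = 0.883294; cosh(ωT) = 1.416136, sinh(ωT) = 1.002717
x(T) = p + (x₀−p)·cosh(ωT) + (ẋ₀/ω)·sinh(ωT) ⇒ p·(1 − cosh) = x(T) − x₀·cosh − (ẋ₀/ω)·sinh
numerator   = 0.0990 − (-0.0268)·1.416136 − (0.4791/3.2237)·1.002717 = -0.012069
denominator = 1 − 1.416136 = -0.416136
p = -0.012069 / -0.416136 = 0.0290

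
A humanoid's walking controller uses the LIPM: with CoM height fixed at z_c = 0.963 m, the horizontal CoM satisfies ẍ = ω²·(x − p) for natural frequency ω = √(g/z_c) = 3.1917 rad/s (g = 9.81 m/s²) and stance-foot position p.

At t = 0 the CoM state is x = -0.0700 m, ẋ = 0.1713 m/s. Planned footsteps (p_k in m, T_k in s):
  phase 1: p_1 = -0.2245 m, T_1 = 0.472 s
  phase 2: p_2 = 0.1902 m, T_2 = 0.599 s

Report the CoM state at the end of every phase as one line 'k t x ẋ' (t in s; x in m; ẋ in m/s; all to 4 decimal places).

phase 1: p=-0.2245, T=0.472, ωT=1.506482, cosh=2.366262, sinh=2.144574; start (x,ẋ)=(-0.070000, 0.171300) → end (x,ẋ)=(0.256188, 1.462868)
phase 2: p=0.1902, T=0.599, ωT=1.911828, cosh=3.456628, sinh=3.308818; start (x,ẋ)=(0.256188, 1.462868) → end (x,ẋ)=(1.934842, 5.753470)

1 0.4720 0.2562 1.4629
2 1.0710 1.9348 5.7535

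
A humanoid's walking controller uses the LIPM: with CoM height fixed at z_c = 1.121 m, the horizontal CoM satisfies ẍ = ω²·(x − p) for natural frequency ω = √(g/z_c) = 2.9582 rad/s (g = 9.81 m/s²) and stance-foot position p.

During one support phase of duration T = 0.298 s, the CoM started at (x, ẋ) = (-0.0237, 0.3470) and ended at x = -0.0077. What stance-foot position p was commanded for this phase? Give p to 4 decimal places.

p = 0.2208

ωT = 2.9582·0.298 = 0.881544; cosh(ωT) = 1.414384, sinh(ωT) = 1.000240
x(T) = p + (x₀−p)·cosh(ωT) + (ẋ₀/ω)·sinh(ωT) ⇒ p·(1 − cosh) = x(T) − x₀·cosh − (ẋ₀/ω)·sinh
numerator   = -0.0077 − (-0.0237)·1.414384 − (0.3470/2.9582)·1.000240 = -0.091508
denominator = 1 − 1.414384 = -0.414384
p = -0.091508 / -0.414384 = 0.2208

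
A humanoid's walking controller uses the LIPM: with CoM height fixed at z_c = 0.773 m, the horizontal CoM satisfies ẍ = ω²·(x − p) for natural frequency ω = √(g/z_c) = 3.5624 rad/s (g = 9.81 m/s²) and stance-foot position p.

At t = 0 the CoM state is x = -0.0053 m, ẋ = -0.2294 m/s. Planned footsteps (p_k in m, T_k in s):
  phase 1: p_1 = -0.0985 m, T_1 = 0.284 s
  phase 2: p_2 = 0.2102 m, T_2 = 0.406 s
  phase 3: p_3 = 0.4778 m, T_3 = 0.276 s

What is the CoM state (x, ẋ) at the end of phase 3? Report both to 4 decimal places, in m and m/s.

x = -1.2437, ẋ = -5.6972

phase 1: p=-0.0985, T=0.284, ωT=1.011722, cosh=1.556962, sinh=1.193370; start (x,ẋ)=(-0.005300, -0.229400) → end (x,ẋ)=(-0.030238, 0.039050)
phase 2: p=0.2102, T=0.406, ωT=1.446334, cosh=2.241474, sinh=2.006042; start (x,ẋ)=(-0.030238, 0.039050) → end (x,ẋ)=(-0.306745, -1.630717)
phase 3: p=0.4778, T=0.276, ωT=0.983222, cosh=1.523580, sinh=1.149476; start (x,ẋ)=(-0.306745, -1.630717) → end (x,ẋ)=(-1.243700, -5.697158)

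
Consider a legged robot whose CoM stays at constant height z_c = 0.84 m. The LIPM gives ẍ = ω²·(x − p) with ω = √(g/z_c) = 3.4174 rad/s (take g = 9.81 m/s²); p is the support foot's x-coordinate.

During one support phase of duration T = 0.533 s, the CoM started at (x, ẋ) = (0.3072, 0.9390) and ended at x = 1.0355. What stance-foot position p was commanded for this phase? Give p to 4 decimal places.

p = 0.3526

ωT = 3.4174·0.533 = 1.821474; cosh(ωT) = 3.171375, sinh(ωT) = 3.009588
x(T) = p + (x₀−p)·cosh(ωT) + (ẋ₀/ω)·sinh(ωT) ⇒ p·(1 − cosh) = x(T) − x₀·cosh − (ẋ₀/ω)·sinh
numerator   = 1.0355 − (0.3072)·3.171375 − (0.9390/3.4174)·3.009588 = -0.765692
denominator = 1 − 3.171375 = -2.171375
p = -0.765692 / -2.171375 = 0.3526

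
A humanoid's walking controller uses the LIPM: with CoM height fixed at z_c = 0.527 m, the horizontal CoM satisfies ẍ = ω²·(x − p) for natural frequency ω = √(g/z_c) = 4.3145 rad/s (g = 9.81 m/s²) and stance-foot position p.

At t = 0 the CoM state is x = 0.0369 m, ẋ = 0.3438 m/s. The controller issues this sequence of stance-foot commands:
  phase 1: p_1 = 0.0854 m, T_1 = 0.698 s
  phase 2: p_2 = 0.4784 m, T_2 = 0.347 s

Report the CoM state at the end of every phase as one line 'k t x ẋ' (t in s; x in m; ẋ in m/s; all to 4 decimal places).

phase 1: p=0.0854, T=0.698, ωT=3.011521, cosh=10.183749, sinh=10.134532; start (x,ẋ)=(0.036900, 0.343800) → end (x,ẋ)=(0.399056, 1.380489)
phase 2: p=0.4784, T=0.347, ωT=1.497131, cosh=2.346311, sinh=2.122540; start (x,ẋ)=(0.399056, 1.380489) → end (x,ẋ)=(0.971373, 2.512450)

1 0.6980 0.3991 1.3805
2 1.0450 0.9714 2.5125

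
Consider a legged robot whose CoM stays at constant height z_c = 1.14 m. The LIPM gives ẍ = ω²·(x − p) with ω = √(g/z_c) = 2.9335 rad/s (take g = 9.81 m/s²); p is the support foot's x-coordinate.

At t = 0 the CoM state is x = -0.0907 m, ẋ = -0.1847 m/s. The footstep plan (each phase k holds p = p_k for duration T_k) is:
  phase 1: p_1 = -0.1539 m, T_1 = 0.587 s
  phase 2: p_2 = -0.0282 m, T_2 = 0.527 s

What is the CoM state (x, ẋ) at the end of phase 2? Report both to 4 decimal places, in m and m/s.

phase 1: p=-0.1539, T=0.587, ωT=1.721964, cosh=2.887112, sinh=2.708398; start (x,ẋ)=(-0.090700, -0.184700) → end (x,ẋ)=(-0.141962, -0.031120)
phase 2: p=-0.0282, T=0.527, ωT=1.545955, cosh=2.452778, sinh=2.239670; start (x,ẋ)=(-0.141962, -0.031120) → end (x,ẋ)=(-0.330992, -0.823753)

x = -0.3310, ẋ = -0.8238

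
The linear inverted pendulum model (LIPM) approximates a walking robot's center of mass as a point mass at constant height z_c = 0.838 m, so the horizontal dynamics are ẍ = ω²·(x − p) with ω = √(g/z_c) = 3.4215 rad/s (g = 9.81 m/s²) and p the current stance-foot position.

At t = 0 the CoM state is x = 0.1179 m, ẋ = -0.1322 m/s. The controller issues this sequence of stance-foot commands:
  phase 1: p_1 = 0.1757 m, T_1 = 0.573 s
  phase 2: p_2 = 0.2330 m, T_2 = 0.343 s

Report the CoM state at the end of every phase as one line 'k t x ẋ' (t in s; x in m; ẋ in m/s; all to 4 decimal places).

phase 1: p=0.1757, T=0.573, ωT=1.960519, cosh=3.621901, sinh=3.481115; start (x,ẋ)=(0.117900, -0.132200) → end (x,ẋ)=(-0.168149, -1.167250)
phase 2: p=0.2330, T=0.343, ωT=1.173575, cosh=1.771395, sinh=1.462135; start (x,ẋ)=(-0.168149, -1.167250) → end (x,ẋ)=(-0.976404, -4.074489)

1 0.5730 -0.1681 -1.1673
2 0.9160 -0.9764 -4.0745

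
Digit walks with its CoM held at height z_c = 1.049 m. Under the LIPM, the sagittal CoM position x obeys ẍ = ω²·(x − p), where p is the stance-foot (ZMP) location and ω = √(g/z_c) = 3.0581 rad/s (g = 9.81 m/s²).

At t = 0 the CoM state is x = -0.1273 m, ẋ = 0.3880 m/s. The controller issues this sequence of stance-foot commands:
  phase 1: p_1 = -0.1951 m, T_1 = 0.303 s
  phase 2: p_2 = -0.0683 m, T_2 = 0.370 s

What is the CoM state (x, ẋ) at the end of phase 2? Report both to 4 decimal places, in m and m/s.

x = 0.4732, ẋ = 1.8041

phase 1: p=-0.1951, T=0.303, ωT=0.926604, cosh=1.460907, sinh=1.065011; start (x,ẋ)=(-0.127300, 0.388000) → end (x,ẋ)=(0.039074, 0.787650)
phase 2: p=-0.0683, T=0.370, ωT=1.131497, cosh=1.711422, sinh=1.388872; start (x,ẋ)=(0.039074, 0.787650) → end (x,ẋ)=(0.473183, 1.804052)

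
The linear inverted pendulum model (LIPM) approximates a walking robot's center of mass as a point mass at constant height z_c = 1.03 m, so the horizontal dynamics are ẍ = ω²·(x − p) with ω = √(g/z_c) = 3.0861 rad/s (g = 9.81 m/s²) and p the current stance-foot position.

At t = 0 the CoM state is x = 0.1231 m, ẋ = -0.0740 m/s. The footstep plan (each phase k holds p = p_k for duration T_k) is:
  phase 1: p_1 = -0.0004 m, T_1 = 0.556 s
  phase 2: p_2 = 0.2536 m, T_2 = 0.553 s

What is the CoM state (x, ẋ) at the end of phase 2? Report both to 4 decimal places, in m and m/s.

phase 1: p=-0.0004, T=0.556, ωT=1.715872, cosh=2.870664, sinh=2.690857; start (x,ẋ)=(0.123100, -0.074000) → end (x,ẋ)=(0.289604, 0.813146)
phase 2: p=0.2536, T=0.553, ωT=1.706613, cosh=2.845874, sinh=2.664394; start (x,ẋ)=(0.289604, 0.813146) → end (x,ẋ)=(1.058096, 2.610160)

x = 1.0581, ẋ = 2.6102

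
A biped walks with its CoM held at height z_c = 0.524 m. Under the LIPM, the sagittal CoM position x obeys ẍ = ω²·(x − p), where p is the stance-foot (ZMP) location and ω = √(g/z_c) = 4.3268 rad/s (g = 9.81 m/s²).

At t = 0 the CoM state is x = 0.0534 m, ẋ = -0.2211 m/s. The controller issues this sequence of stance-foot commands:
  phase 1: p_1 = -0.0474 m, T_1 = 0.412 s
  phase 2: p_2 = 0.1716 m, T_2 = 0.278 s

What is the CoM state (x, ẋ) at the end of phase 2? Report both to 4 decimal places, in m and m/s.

phase 1: p=-0.0474, T=0.412, ωT=1.782642, cosh=3.056867, sinh=2.888674; start (x,ẋ)=(0.053400, -0.221100) → end (x,ẋ)=(0.113121, 0.583997)
phase 2: p=0.1716, T=0.278, ωT=1.202850, cosh=1.814965, sinh=1.514629; start (x,ẋ)=(0.113121, 0.583997) → end (x,ẋ)=(0.269895, 0.676690)

x = 0.2699, ẋ = 0.6767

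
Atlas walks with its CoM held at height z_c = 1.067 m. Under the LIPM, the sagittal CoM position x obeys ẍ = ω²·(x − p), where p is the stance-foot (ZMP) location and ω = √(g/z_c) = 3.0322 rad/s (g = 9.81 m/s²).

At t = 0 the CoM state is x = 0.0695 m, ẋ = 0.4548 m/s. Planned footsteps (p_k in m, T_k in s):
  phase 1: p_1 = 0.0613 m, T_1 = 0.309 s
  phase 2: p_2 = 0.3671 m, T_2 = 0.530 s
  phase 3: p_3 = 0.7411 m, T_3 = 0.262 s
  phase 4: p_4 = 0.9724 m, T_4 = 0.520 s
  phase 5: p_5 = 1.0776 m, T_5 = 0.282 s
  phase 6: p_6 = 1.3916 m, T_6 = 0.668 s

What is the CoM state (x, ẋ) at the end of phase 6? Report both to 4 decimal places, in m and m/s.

x = 0.1906, ẋ = -3.4829

phase 1: p=0.0613, T=0.309, ωT=0.936950, cosh=1.472003, sinh=1.080182; start (x,ẋ)=(0.069500, 0.454800) → end (x,ẋ)=(0.235387, 0.696325)
phase 2: p=0.3671, T=0.530, ωT=1.607066, cosh=2.594315, sinh=2.393840; start (x,ẋ)=(0.235387, 0.696325) → end (x,ẋ)=(0.575125, 0.850433)
phase 3: p=0.7411, T=0.262, ωT=0.794436, cosh=1.332515, sinh=0.880679; start (x,ẋ)=(0.575125, 0.850433) → end (x,ẋ)=(0.766937, 0.689995)
phase 4: p=0.9724, T=0.520, ωT=1.576744, cosh=2.522910, sinh=2.316263; start (x,ẋ)=(0.766937, 0.689995) → end (x,ẋ)=(0.981114, 0.297751)
phase 5: p=1.0776, T=0.282, ωT=0.855080, cosh=1.388406, sinh=0.963157; start (x,ẋ)=(0.981114, 0.297751) → end (x,ẋ)=(1.038217, 0.131615)
phase 6: p=1.3916, T=0.668, ωT=2.025510, cosh=3.855950, sinh=3.724023; start (x,ẋ)=(1.038217, 0.131615) → end (x,ẋ)=(0.190618, -3.482891)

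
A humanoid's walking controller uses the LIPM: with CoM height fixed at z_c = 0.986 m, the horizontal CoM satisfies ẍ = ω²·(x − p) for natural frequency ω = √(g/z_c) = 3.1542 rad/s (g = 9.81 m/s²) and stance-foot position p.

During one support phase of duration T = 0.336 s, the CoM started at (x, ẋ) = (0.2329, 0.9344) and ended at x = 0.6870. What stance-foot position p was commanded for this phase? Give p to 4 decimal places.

p = 0.1063

ωT = 3.1542·0.336 = 1.059811; cosh(ωT) = 1.616174, sinh(ωT) = 1.269652
x(T) = p + (x₀−p)·cosh(ωT) + (ẋ₀/ω)·sinh(ωT) ⇒ p·(1 − cosh) = x(T) − x₀·cosh − (ẋ₀/ω)·sinh
numerator   = 0.6870 − (0.2329)·1.616174 − (0.9344/3.1542)·1.269652 = -0.065529
denominator = 1 − 1.616174 = -0.616174
p = -0.065529 / -0.616174 = 0.1063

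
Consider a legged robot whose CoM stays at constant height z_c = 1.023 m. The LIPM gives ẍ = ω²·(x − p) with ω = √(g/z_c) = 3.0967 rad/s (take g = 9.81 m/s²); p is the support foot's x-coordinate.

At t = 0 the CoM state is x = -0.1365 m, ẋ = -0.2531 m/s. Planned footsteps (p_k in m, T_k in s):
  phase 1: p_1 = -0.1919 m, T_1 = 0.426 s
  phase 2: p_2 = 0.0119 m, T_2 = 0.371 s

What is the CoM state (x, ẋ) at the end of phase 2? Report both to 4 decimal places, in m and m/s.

x = -0.4914, ẋ = -1.3945

phase 1: p=-0.1919, T=0.426, ωT=1.319194, cosh=2.003878, sinh=1.736528; start (x,ẋ)=(-0.136500, -0.253100) → end (x,ẋ)=(-0.222815, -0.209268)
phase 2: p=0.0119, T=0.371, ωT=1.148876, cosh=1.735819, sinh=1.418826; start (x,ẋ)=(-0.222815, -0.209268) → end (x,ẋ)=(-0.491404, -1.394514)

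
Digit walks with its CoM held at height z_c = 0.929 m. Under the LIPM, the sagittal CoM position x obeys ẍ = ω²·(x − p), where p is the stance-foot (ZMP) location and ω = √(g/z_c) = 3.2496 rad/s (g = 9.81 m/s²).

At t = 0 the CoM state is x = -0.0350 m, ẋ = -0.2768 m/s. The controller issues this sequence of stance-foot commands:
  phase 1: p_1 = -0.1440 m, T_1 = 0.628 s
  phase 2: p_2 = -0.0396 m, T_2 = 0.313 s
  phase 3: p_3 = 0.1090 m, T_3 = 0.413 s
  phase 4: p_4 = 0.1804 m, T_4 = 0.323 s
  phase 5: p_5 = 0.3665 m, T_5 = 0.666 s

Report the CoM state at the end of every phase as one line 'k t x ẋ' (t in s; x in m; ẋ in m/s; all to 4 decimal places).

phase 1: p=-0.1440, T=0.628, ωT=2.040749, cosh=3.913151, sinh=3.783219; start (x,ẋ)=(-0.035000, -0.276800) → end (x,ẋ)=(-0.039720, 0.256880)
phase 2: p=-0.0396, T=0.313, ωT=1.017125, cosh=1.563433, sinh=1.201800; start (x,ẋ)=(-0.039720, 0.256880) → end (x,ẋ)=(0.055214, 0.401146)
phase 3: p=0.1090, T=0.413, ωT=1.342085, cosh=2.044157, sinh=1.782857; start (x,ẋ)=(0.055214, 0.401146) → end (x,ẋ)=(0.219138, 0.508394)
phase 4: p=0.1804, T=0.323, ωT=1.049621, cosh=1.603319, sinh=1.253249; start (x,ẋ)=(0.219138, 0.508394) → end (x,ẋ)=(0.438578, 0.972881)
phase 5: p=0.3665, T=0.666, ωT=2.164234, cosh=4.411382, sinh=4.296544; start (x,ẋ)=(0.438578, 0.972881) → end (x,ẋ)=(1.970783, 5.298105)

1 0.6280 -0.0397 0.2569
2 0.9410 0.0552 0.4011
3 1.3540 0.2191 0.5084
4 1.6770 0.4386 0.9729
5 2.3430 1.9708 5.2981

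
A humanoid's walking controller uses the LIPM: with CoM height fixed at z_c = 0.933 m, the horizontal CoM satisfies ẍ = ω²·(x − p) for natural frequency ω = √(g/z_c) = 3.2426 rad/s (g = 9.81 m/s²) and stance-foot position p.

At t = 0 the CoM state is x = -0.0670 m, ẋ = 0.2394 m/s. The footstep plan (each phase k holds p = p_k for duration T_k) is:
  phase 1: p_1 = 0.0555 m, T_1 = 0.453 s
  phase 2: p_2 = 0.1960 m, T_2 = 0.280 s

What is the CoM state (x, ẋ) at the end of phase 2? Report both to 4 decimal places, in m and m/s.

phase 1: p=0.0555, T=0.453, ωT=1.468898, cosh=2.287312, sinh=2.057133; start (x,ẋ)=(-0.067000, 0.239400) → end (x,ẋ)=(-0.072818, -0.269549)
phase 2: p=0.1960, T=0.280, ωT=0.907928, cosh=1.441270, sinh=1.037911; start (x,ẋ)=(-0.072818, -0.269549) → end (x,ẋ)=(-0.277718, -1.293208)

x = -0.2777, ẋ = -1.2932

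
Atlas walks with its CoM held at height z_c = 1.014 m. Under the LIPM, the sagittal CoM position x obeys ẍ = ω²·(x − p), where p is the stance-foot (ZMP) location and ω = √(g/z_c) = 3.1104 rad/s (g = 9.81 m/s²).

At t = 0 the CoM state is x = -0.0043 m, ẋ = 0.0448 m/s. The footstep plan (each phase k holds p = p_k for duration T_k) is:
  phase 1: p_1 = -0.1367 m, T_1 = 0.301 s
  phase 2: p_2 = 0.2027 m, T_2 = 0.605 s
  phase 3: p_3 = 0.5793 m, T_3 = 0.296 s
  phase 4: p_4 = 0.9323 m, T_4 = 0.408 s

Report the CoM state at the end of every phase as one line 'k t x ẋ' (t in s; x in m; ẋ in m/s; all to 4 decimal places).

phase 1: p=-0.1367, T=0.301, ωT=0.936230, cosh=1.471226, sinh=1.079123; start (x,ẋ)=(-0.004300, 0.044800) → end (x,ẋ)=(0.073633, 0.510312)
phase 2: p=0.2027, T=0.605, ωT=1.881792, cosh=3.358788, sinh=3.206471; start (x,ẋ)=(0.073633, 0.510312) → end (x,ẋ)=(0.295266, 0.426795)
phase 3: p=0.5793, T=0.296, ωT=0.920678, cosh=1.454621, sinh=1.056372; start (x,ẋ)=(0.295266, 0.426795) → end (x,ẋ)=(0.311090, -0.312435)
phase 4: p=0.9323, T=0.408, ωT=1.269043, cosh=1.919274, sinh=1.638173; start (x,ẋ)=(0.311090, -0.312435) → end (x,ẋ)=(-0.424525, -3.764947)

1 0.3010 0.0736 0.5103
2 0.9060 0.2953 0.4268
3 1.2020 0.3111 -0.3124
4 1.6100 -0.4245 -3.7649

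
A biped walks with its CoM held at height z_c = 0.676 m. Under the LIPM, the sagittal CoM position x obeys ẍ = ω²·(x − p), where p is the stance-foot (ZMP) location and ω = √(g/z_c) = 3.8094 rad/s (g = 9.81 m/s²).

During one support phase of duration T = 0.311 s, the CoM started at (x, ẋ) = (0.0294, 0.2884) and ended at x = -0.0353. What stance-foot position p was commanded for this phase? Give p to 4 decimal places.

ωT = 3.8094·0.311 = 1.184723; cosh(ωT) = 1.787807, sinh(ωT) = 1.481976
x(T) = p + (x₀−p)·cosh(ωT) + (ẋ₀/ω)·sinh(ωT) ⇒ p·(1 − cosh) = x(T) − x₀·cosh − (ẋ₀/ω)·sinh
numerator   = -0.0353 − (0.0294)·1.787807 − (0.2884/3.8094)·1.481976 = -0.200058
denominator = 1 − 1.787807 = -0.787807
p = -0.200058 / -0.787807 = 0.2539

p = 0.2539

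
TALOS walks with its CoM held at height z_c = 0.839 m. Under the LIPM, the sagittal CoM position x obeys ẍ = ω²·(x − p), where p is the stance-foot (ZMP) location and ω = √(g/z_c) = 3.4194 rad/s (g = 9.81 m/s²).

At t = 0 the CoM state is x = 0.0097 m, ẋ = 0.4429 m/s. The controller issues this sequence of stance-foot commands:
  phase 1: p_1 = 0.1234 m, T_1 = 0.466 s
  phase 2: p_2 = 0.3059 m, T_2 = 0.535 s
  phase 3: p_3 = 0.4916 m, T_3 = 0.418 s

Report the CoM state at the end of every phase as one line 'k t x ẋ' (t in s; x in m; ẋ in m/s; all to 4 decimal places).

1 0.4660 0.1376 0.2176
2 1.0010 -0.0386 -1.0508
3 1.4190 -1.2838 -5.8882

phase 1: p=0.1234, T=0.466, ωT=1.593440, cosh=2.561937, sinh=2.358712; start (x,ẋ)=(0.009700, 0.442900) → end (x,ẋ)=(0.137621, 0.217648)
phase 2: p=0.3059, T=0.535, ωT=1.829379, cosh=3.195265, sinh=3.034752; start (x,ẋ)=(0.137621, 0.217648) → end (x,ẋ)=(-0.038630, -1.050788)
phase 3: p=0.4916, T=0.418, ωT=1.429309, cosh=2.207644, sinh=1.968170; start (x,ẋ)=(-0.038630, -1.050788) → end (x,ẋ)=(-1.283780, -5.888188)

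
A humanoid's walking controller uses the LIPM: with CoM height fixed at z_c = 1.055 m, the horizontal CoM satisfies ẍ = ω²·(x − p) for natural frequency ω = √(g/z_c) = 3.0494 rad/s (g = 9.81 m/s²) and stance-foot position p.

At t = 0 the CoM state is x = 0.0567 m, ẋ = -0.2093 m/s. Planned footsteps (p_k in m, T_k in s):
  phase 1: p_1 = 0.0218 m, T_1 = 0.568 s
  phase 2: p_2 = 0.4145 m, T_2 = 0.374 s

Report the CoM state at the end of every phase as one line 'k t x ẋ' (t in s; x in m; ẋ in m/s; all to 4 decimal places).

1 0.5680 -0.0644 -0.3187
2 0.9420 -0.5578 -2.6001

phase 1: p=0.0218, T=0.568, ωT=1.732059, cosh=2.914600, sinh=2.737681; start (x,ẋ)=(0.056700, -0.209300) → end (x,ẋ)=(-0.064385, -0.318671)
phase 2: p=0.4145, T=0.374, ωT=1.140476, cosh=1.723961, sinh=1.404294; start (x,ẋ)=(-0.064385, -0.318671) → end (x,ẋ)=(-0.557832, -2.600085)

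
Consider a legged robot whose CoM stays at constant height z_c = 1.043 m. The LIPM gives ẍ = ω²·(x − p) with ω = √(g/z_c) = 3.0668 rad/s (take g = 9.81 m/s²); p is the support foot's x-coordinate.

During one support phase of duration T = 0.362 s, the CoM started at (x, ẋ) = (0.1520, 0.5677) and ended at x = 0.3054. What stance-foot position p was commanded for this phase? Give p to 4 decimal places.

ωT = 3.0668·0.362 = 1.110182; cosh(ωT) = 1.682204, sinh(ωT) = 1.352705
x(T) = p + (x₀−p)·cosh(ωT) + (ẋ₀/ω)·sinh(ωT) ⇒ p·(1 − cosh) = x(T) − x₀·cosh − (ẋ₀/ω)·sinh
numerator   = 0.3054 − (0.1520)·1.682204 − (0.5677/3.0668)·1.352705 = -0.200696
denominator = 1 − 1.682204 = -0.682204
p = -0.200696 / -0.682204 = 0.2942

p = 0.2942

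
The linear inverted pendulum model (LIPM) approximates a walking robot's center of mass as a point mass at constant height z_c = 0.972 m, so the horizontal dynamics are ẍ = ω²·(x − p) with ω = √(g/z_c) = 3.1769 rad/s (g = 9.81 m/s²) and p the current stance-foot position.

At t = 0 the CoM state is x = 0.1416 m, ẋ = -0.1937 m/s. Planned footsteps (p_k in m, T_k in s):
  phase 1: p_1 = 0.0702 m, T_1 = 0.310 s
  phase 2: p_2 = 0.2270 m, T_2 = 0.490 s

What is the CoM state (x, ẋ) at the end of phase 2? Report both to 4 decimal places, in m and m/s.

x = -0.0900, ẋ = -0.9350

phase 1: p=0.0702, T=0.310, ωT=0.984839, cosh=1.525440, sinh=1.151941; start (x,ẋ)=(0.141600, -0.193700) → end (x,ẋ)=(0.108881, -0.034182)
phase 2: p=0.2270, T=0.490, ωT=1.556681, cosh=2.476944, sinh=2.266109; start (x,ẋ)=(0.108881, -0.034182) → end (x,ẋ)=(-0.089957, -0.935030)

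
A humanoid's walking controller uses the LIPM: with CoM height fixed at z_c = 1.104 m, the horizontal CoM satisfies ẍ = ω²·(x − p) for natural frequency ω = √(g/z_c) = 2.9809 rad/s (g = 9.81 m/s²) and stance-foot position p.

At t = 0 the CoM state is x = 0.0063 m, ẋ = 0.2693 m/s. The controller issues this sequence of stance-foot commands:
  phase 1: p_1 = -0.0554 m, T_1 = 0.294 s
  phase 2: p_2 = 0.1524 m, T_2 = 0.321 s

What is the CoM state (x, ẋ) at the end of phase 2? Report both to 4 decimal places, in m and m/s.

phase 1: p=-0.0554, T=0.294, ωT=0.876385, cosh=1.409242, sinh=0.992957; start (x,ẋ)=(0.006300, 0.269300) → end (x,ẋ)=(0.121256, 0.562135)
phase 2: p=0.1524, T=0.321, ωT=0.956869, cosh=1.493813, sinh=1.109719; start (x,ẋ)=(0.121256, 0.562135) → end (x,ẋ)=(0.315146, 0.736701)

x = 0.3151, ẋ = 0.7367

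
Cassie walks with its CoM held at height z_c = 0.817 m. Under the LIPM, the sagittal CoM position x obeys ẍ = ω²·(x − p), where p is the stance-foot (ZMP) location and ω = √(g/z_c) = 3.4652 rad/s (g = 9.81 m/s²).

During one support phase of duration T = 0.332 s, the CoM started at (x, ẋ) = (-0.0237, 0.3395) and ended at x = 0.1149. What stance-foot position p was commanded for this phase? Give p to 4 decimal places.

ωT = 3.4652·0.332 = 1.150446; cosh(ωT) = 1.738049, sinh(ωT) = 1.421554
x(T) = p + (x₀−p)·cosh(ωT) + (ẋ₀/ω)·sinh(ωT) ⇒ p·(1 − cosh) = x(T) − x₀·cosh − (ẋ₀/ω)·sinh
numerator   = 0.1149 − (-0.0237)·1.738049 − (0.3395/3.4652)·1.421554 = 0.016816
denominator = 1 − 1.738049 = -0.738049
p = 0.016816 / -0.738049 = -0.0228

p = -0.0228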